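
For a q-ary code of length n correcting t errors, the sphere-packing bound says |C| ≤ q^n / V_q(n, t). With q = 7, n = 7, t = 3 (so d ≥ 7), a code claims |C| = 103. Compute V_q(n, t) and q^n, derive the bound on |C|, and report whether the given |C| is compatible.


V_q(n, t) = 8359, q^n = 823543, Hamming bound = 98, |C| = 103 > bound (violated).

Step 1: Compute V_q(n, t) = Σ_{j=0}^3 C(n, j) (q−1)^j.
  j = 0: C(7,0)·(6)^0 = 1·1 = 1.
  j = 1: C(7,1)·(6)^1 = 7·6 = 42.
  j = 2: C(7,2)·(6)^2 = 21·36 = 756.
  j = 3: C(7,3)·(6)^3 = 35·216 = 7560.
  V_q(n, t) = 1 + 42 + 756 + 7560 = 8359.
Step 2: q^n = 7^7 = 823543.
Step 3: Hamming bound ⌊q^n / V_q(n,t)⌋ = ⌊823543/8359⌋ = 98.
Step 4: Compare |C| = 103 to 98: violated.
The claimed |C| lies above the Hamming bound, so no 7-ary code of length 7 with d ≥ 7 can have 103 codewords.


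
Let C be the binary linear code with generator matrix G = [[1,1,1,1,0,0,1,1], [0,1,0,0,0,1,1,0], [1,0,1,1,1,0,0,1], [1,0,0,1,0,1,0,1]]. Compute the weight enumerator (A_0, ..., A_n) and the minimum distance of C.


Weight distribution: A_0 = 1, A_1 = 1, A_2 = 1, A_3 = 3, A_4 = 4, A_5 = 3, A_6 = 1, A_7 = 1, A_8 = 1. Minimum distance d = 1.

Enumerate all 2^4 = 16 messages m ∈ F_2^4.
For each, compute codeword c = mG in F_2^8, then tally its weight.
  m = 0000 → c = 00000000, weight = 0.
  m = 1000 → c = 11110011, weight = 6.
  m = 0100 → c = 01000110, weight = 3.
  m = 1100 → c = 10110101, weight = 5.
  m = 0010 → c = 10111001, weight = 5.
  m = 1010 → c = 01001010, weight = 3.
  m = 0110 → c = 11111111, weight = 8.
  m = 1110 → c = 00001100, weight = 2.
  m = 0001 → c = 10010101, weight = 4.
  m = 1001 → c = 01100110, weight = 4.
  m = 0101 → c = 11010011, weight = 5.
  m = 1101 → c = 00100000, weight = 1.
  m = 0011 → c = 00101100, weight = 3.
  m = 1011 → c = 11011111, weight = 7.
  m = 0111 → c = 01101010, weight = 4.
  m = 1111 → c = 10011001, weight = 4.
Tally weights:
  weight 0: 1 codewords.
  weight 1: 1 codewords.
  weight 2: 1 codewords.
  weight 3: 3 codewords.
  weight 4: 4 codewords.
  weight 5: 3 codewords.
  weight 6: 1 codewords.
  weight 7: 1 codewords.
  weight 8: 1 codewords.
Minimum distance d = smallest w > 0 with A_w > 0 = 1.
Sanity: Σ A_w = 16 = 2^4 = 16 ✓.


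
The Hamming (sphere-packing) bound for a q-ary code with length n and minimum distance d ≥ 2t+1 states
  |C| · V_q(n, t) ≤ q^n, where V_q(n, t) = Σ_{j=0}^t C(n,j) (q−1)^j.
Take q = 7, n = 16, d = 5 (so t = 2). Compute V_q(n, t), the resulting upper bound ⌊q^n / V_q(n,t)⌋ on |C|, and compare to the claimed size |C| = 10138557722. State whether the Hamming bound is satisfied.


V_q(n, t) = 4417, q^n = 33232930569601, Hamming bound = 7523869270, |C| = 10138557722 > bound (violated).

Step 1: Compute V_q(n, t) = Σ_{j=0}^2 C(n, j) (q−1)^j.
  j = 0: C(16,0)·(6)^0 = 1·1 = 1.
  j = 1: C(16,1)·(6)^1 = 16·6 = 96.
  j = 2: C(16,2)·(6)^2 = 120·36 = 4320.
  V_q(n, t) = 1 + 96 + 4320 = 4417.
Step 2: q^n = 7^16 = 33232930569601.
Step 3: Hamming bound ⌊q^n / V_q(n,t)⌋ = ⌊33232930569601/4417⌋ = 7523869270.
Step 4: Compare |C| = 10138557722 to 7523869270: violated.
The claimed |C| lies above the Hamming bound, so no 7-ary code of length 16 with d ≥ 5 can have 10138557722 codewords.


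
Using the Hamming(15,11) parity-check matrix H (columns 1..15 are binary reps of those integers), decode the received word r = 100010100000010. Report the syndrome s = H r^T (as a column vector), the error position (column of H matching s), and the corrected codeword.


s = (1, 1, 0, 1)^T, error position = 13, corrected codeword c = 100010100000110

Compute s = H r^T mod 2 one row at a time:
  s_1 = 0 + 0 + 0 + 0 + 0 + 0 + 1 + 0 = 1 ≡ 1 (mod 2).
  s_2 = 0 + 1 + 0 + 1 + 0 + 0 + 1 + 0 = 3 ≡ 1 (mod 2).
  s_3 = 0 + 0 + 0 + 1 + 0 + 0 + 1 + 0 = 2 ≡ 0 (mod 2).
  s_4 = 1 + 0 + 1 + 1 + 0 + 0 + 0 + 0 = 3 ≡ 1 (mod 2).
s = (1, 1, 0, 1)^T — this equals column 13 of H (binary 1101), so error is at position 13.
Correct: flip bit 13 of r = 100010100000010 to get c = 100010100000110.


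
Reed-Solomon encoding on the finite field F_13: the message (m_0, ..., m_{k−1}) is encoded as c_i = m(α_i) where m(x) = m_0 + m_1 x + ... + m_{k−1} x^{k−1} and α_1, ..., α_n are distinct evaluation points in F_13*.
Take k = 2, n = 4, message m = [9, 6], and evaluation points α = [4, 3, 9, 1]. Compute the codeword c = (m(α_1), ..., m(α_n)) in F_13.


c = [7, 1, 11, 2]

Message polynomial: m(x) = 9 + 6·x (mod 13).
For each evaluation point α_i, compute m(α_i) mod 13:
  α_1 = 4: Horner steps 6 → 7, so m(4) = 7.
  α_2 = 3: Horner steps 6 → 1, so m(3) = 1.
  α_3 = 9: Horner steps 6 → 11, so m(9) = 11.
  α_4 = 1: Horner steps 6 → 2, so m(1) = 2.
Codeword c = [7, 1, 11, 2] ∈ F_13^4.


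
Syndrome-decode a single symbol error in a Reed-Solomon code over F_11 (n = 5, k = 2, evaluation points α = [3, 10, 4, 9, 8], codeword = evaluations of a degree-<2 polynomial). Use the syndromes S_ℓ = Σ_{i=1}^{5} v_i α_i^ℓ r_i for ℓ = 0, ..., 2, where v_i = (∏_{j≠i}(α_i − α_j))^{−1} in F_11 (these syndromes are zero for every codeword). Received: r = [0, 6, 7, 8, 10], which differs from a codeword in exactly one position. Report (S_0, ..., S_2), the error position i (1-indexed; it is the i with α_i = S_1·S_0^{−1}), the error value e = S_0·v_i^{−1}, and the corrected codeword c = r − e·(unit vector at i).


S = (2, 6, 7), error at position 1, error magnitude e = 2, c = [9, 6, 7, 8, 10].

Step 1: column multipliers v_i = (∏_{j≠i}(α_i − α_j))^{−1} mod 11.
  i = 1 (α = 3): (3−10)(3−4)(3−9)(3−8) = (−7)·(−1)·(−6)·(−5) = 210 ≡ 1, so v_1 = 1^{−1} = 1 (mod 11).
  i = 2 (α = 10): (10−3)(10−4)(10−9)(10−8) = 7·6·1·2 = 84 ≡ 7, so v_2 = 7^{−1} = 8 (mod 11).
  i = 3 (α = 4): (4−3)(4−10)(4−9)(4−8) = 1·(−6)·(−5)·(−4) = −120 ≡ 1, so v_3 = 1^{−1} = 1 (mod 11).
  i = 4 (α = 9): (9−3)(9−10)(9−4)(9−8) = 6·(−1)·5·1 = −30 ≡ 3, so v_4 = 3^{−1} = 4 (mod 11).
  i = 5 (α = 8): (8−3)(8−10)(8−4)(8−9) = 5·(−2)·4·(−1) = 40 ≡ 7, so v_5 = 7^{−1} = 8 (mod 11).
  v = [1, 8, 1, 4, 8].
Step 2: syndromes of r = [0, 6, 7, 8, 10] (all sums mod 11).
  S_0 = Σ v_i r_i = 1·0 + 8·6 + 1·7 + 4·8 + 8·10 = 167 ≡ 2.
  S_1 = Σ v_i α_i r_i = 1·3·0 + 8·10·6 + 1·4·7 + 4·9·8 + 8·8·10 = 1436 ≡ 6.
  α_i^2 mod 11 = [9, 1, 5, 4, 9].
  S_2 = Σ v_i α_i^2 r_i = 1·9·0 + 8·1·6 + 1·5·7 + 4·4·8 + 8·9·10 = 931 ≡ 7.
  S = (2, 6, 7) ≠ 0, so r is not a codeword (an error is present).
Step 3: locate the error. For a single error e at position i, S_ℓ = v_i·e·α_i^ℓ, so α_err = S_1/S_0.
  S_0^{−1} = 2^{−1} = 6 (mod 11), so α_err = 6·6 = 36 ≡ 3 = α_1. Error position i = 1.
  Consistency check: S_2/S_1 = 7·2 = 14 ≡ 3 = α_err ✓ (single-error assumption holds).
Step 4: error magnitude e = S_0/v_1 = S_0·∏_{j≠1}(α_1 − α_j) = 2·1 = 2 ≡ 2 (mod 11).
Step 5: correct position 1: c_1 = r_1 − e = 0 − 2 ≡ 9 (mod 11). Hence c = [9, 6, 7, 8, 10].
  Check: interpolating c through the α_i gives m(x) = 4 + 9·x (degree < 2) with m(α_i) = c_i for every i, so c is indeed a codeword.


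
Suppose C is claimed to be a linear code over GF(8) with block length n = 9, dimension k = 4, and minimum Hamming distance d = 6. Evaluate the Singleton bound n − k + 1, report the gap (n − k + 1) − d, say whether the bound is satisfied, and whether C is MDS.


Singleton RHS = n − k + 1 = 6, slack = 0, bound satisfied, MDS.

Singleton bound: d ≤ n − k + 1.
Here n = 9, k = 4, so n − k + 1 = 6.
Given d = 6, check d ≤ 6: YES.
Slack = (n − k + 1) − d = 0.
The code is MDS (slack = 0).
Description: the claimed parameters are [9, 4, 6]_8; such a code would be MDS (meets Singleton bound).


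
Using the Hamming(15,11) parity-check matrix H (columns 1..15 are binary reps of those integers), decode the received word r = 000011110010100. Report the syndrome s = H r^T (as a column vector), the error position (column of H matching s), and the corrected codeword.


s = (1, 0, 1, 0)^T, error position = 10, corrected codeword c = 000011110110100

Compute s = H r^T mod 2 one row at a time:
  s_1 = 1 + 0 + 0 + 1 + 0 + 1 + 0 + 0 = 3 ≡ 1 (mod 2).
  s_2 = 0 + 1 + 1 + 1 + 0 + 1 + 0 + 0 = 4 ≡ 0 (mod 2).
  s_3 = 0 + 0 + 1 + 1 + 0 + 1 + 0 + 0 = 3 ≡ 1 (mod 2).
  s_4 = 0 + 0 + 1 + 1 + 0 + 1 + 1 + 0 = 4 ≡ 0 (mod 2).
s = (1, 0, 1, 0)^T — this equals column 10 of H (binary 1010), so error is at position 10.
Correct: flip bit 10 of r = 000011110010100 to get c = 000011110110100.


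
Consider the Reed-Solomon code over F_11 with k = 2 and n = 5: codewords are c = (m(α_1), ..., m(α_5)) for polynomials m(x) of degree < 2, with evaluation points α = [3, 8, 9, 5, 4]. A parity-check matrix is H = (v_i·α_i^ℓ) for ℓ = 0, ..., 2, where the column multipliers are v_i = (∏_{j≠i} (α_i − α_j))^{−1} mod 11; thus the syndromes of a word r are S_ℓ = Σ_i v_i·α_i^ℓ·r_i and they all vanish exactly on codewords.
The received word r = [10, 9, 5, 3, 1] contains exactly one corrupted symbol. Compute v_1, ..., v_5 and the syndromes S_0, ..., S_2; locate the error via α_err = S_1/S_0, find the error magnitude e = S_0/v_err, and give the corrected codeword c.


S = (6, 10, 2), error at position 3, error magnitude e = 5, c = [10, 9, 0, 3, 1].

Step 1: column multipliers v_i = (∏_{j≠i}(α_i − α_j))^{−1} mod 11.
  i = 1 (α = 3): (3−8)(3−9)(3−5)(3−4) = (−5)·(−6)·(−2)·(−1) = 60 ≡ 5, so v_1 = 5^{−1} = 9 (mod 11).
  i = 2 (α = 8): (8−3)(8−9)(8−5)(8−4) = 5·(−1)·3·4 = −60 ≡ 6, so v_2 = 6^{−1} = 2 (mod 11).
  i = 3 (α = 9): (9−3)(9−8)(9−5)(9−4) = 6·1·4·5 = 120 ≡ 10, so v_3 = 10^{−1} = 10 (mod 11).
  i = 4 (α = 5): (5−3)(5−8)(5−9)(5−4) = 2·(−3)·(−4)·1 = 24 ≡ 2, so v_4 = 2^{−1} = 6 (mod 11).
  i = 5 (α = 4): (4−3)(4−8)(4−9)(4−5) = 1·(−4)·(−5)·(−1) = −20 ≡ 2, so v_5 = 2^{−1} = 6 (mod 11).
  v = [9, 2, 10, 6, 6].
Step 2: syndromes of r = [10, 9, 5, 3, 1] (all sums mod 11).
  S_0 = Σ v_i r_i = 9·10 + 2·9 + 10·5 + 6·3 + 6·1 = 182 ≡ 6.
  S_1 = Σ v_i α_i r_i = 9·3·10 + 2·8·9 + 10·9·5 + 6·5·3 + 6·4·1 = 978 ≡ 10.
  α_i^2 mod 11 = [9, 9, 4, 3, 5].
  S_2 = Σ v_i α_i^2 r_i = 9·9·10 + 2·9·9 + 10·4·5 + 6·3·3 + 6·5·1 = 1256 ≡ 2.
  S = (6, 10, 2) ≠ 0, so r is not a codeword (an error is present).
Step 3: locate the error. For a single error e at position i, S_ℓ = v_i·e·α_i^ℓ, so α_err = S_1/S_0.
  S_0^{−1} = 6^{−1} = 2 (mod 11), so α_err = 10·2 = 20 ≡ 9 = α_3. Error position i = 3.
  Consistency check: S_2/S_1 = 2·10 = 20 ≡ 9 = α_err ✓ (single-error assumption holds).
Step 4: error magnitude e = S_0/v_3 = S_0·∏_{j≠3}(α_3 − α_j) = 6·10 = 60 ≡ 5 (mod 11).
Step 5: correct position 3: c_3 = r_3 − e = 5 − 5 ≡ 0 (mod 11). Hence c = [10, 9, 0, 3, 1].
  Check: interpolating c through the α_i gives m(x) = 4 + 2·x (degree < 2) with m(α_i) = c_i for every i, so c is indeed a codeword.


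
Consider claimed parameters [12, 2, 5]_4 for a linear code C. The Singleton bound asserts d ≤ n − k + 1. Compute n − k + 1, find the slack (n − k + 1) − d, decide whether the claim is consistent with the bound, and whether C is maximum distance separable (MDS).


Singleton RHS = n − k + 1 = 11, slack = 6, bound satisfied, not MDS.

Singleton bound: d ≤ n − k + 1.
Here n = 12, k = 2, so n − k + 1 = 11.
Given d = 5, check d ≤ 11: YES.
Slack = (n − k + 1) − d = 6.
The code is NOT MDS (slack = 6 > 0).
Description: the claimed parameters are [12, 2, 5]_4; such a code would be non-MDS.


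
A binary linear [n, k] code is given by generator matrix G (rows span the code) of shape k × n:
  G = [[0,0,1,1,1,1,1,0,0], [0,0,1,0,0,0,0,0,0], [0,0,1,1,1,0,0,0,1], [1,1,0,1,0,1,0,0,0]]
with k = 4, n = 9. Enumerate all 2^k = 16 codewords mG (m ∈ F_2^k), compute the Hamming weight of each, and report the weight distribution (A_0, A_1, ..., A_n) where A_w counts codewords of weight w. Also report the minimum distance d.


Weight distribution: A_0 = 1, A_1 = 1, A_3 = 2, A_4 = 5, A_5 = 5, A_6 = 2. Minimum distance d = 1.

Enumerate all 2^4 = 16 messages m ∈ F_2^4.
For each, compute codeword c = mG in F_2^9, then tally its weight.
  m = 0000 → c = 000000000, weight = 0.
  m = 1000 → c = 001111100, weight = 5.
  m = 0100 → c = 001000000, weight = 1.
  m = 1100 → c = 000111100, weight = 4.
  m = 0010 → c = 001110001, weight = 4.
  m = 1010 → c = 000001101, weight = 3.
  m = 0110 → c = 000110001, weight = 3.
  m = 1110 → c = 001001101, weight = 4.
  m = 0001 → c = 110101000, weight = 4.
  m = 1001 → c = 111010100, weight = 5.
  m = 0101 → c = 111101000, weight = 5.
  m = 1101 → c = 110010100, weight = 4.
  m = 0011 → c = 111011001, weight = 6.
  m = 1011 → c = 110100101, weight = 5.
  m = 0111 → c = 110011001, weight = 5.
  m = 1111 → c = 111100101, weight = 6.
Tally weights:
  weight 0: 1 codewords.
  weight 1: 1 codewords.
  weight 3: 2 codewords.
  weight 4: 5 codewords.
  weight 5: 5 codewords.
  weight 6: 2 codewords.
Minimum distance d = smallest w > 0 with A_w > 0 = 1.
Sanity: Σ A_w = 16 = 2^4 = 16 ✓.


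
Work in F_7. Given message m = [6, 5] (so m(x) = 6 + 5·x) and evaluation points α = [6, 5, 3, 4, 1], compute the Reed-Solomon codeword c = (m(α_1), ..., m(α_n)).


c = [1, 3, 0, 5, 4]

Message polynomial: m(x) = 6 + 5·x (mod 7).
For each evaluation point α_i, compute m(α_i) mod 7:
  α_1 = 6: Horner steps 5 → 1, so m(6) = 1.
  α_2 = 5: Horner steps 5 → 3, so m(5) = 3.
  α_3 = 3: Horner steps 5 → 0, so m(3) = 0.
  α_4 = 4: Horner steps 5 → 5, so m(4) = 5.
  α_5 = 1: Horner steps 5 → 4, so m(1) = 4.
Codeword c = [1, 3, 0, 5, 4] ∈ F_7^5.


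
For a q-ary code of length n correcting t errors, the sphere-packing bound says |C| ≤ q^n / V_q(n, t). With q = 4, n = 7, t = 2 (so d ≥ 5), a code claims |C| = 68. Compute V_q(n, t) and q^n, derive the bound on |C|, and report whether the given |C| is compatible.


V_q(n, t) = 211, q^n = 16384, Hamming bound = 77, |C| = 68 ≤ bound (satisfied).

Step 1: Compute V_q(n, t) = Σ_{j=0}^2 C(n, j) (q−1)^j.
  j = 0: C(7,0)·(3)^0 = 1·1 = 1.
  j = 1: C(7,1)·(3)^1 = 7·3 = 21.
  j = 2: C(7,2)·(3)^2 = 21·9 = 189.
  V_q(n, t) = 1 + 21 + 189 = 211.
Step 2: q^n = 4^7 = 16384.
Step 3: Hamming bound ⌊q^n / V_q(n,t)⌋ = ⌊16384/211⌋ = 77.
Step 4: Compare |C| = 68 to 77: satisfied.
The claimed |C| lies below the Hamming bound.


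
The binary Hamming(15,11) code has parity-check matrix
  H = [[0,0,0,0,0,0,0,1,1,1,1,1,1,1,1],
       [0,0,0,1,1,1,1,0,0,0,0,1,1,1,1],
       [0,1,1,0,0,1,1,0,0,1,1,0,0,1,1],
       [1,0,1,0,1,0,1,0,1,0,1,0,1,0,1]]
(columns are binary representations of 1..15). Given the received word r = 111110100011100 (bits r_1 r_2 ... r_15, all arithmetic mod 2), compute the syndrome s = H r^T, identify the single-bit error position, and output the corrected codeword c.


s = (1, 1, 0, 0)^T, error position = 12, corrected codeword c = 111110100010100

Compute s = H r^T mod 2 one row at a time:
  s_1 = 0 + 0 + 0 + 1 + 1 + 1 + 0 + 0 = 3 ≡ 1 (mod 2).
  s_2 = 1 + 1 + 0 + 1 + 1 + 1 + 0 + 0 = 5 ≡ 1 (mod 2).
  s_3 = 1 + 1 + 0 + 1 + 0 + 1 + 0 + 0 = 4 ≡ 0 (mod 2).
  s_4 = 1 + 1 + 1 + 1 + 0 + 1 + 1 + 0 = 6 ≡ 0 (mod 2).
s = (1, 1, 0, 0)^T — this equals column 12 of H (binary 1100), so error is at position 12.
Correct: flip bit 12 of r = 111110100011100 to get c = 111110100010100.


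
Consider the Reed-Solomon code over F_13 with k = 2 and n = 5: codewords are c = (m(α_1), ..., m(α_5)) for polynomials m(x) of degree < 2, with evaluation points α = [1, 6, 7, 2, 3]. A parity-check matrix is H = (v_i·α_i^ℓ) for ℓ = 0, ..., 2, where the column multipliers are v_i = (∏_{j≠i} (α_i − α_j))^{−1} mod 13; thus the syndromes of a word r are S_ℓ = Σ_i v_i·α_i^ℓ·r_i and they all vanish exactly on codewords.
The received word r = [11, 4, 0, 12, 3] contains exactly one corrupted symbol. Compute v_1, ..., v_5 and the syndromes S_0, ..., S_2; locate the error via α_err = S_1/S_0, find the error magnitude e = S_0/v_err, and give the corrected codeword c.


S = (3, 6, 12), error at position 4, error magnitude e = 5, c = [11, 4, 0, 7, 3].

Step 1: column multipliers v_i = (∏_{j≠i}(α_i − α_j))^{−1} mod 13.
  i = 1 (α = 1): (1−6)(1−7)(1−2)(1−3) = (−5)·(−6)·(−1)·(−2) = 60 ≡ 8, so v_1 = 8^{−1} = 5 (mod 13).
  i = 2 (α = 6): (6−1)(6−7)(6−2)(6−3) = 5·(−1)·4·3 = −60 ≡ 5, so v_2 = 5^{−1} = 8 (mod 13).
  i = 3 (α = 7): (7−1)(7−6)(7−2)(7−3) = 6·1·5·4 = 120 ≡ 3, so v_3 = 3^{−1} = 9 (mod 13).
  i = 4 (α = 2): (2−1)(2−6)(2−7)(2−3) = 1·(−4)·(−5)·(−1) = −20 ≡ 6, so v_4 = 6^{−1} = 11 (mod 13).
  i = 5 (α = 3): (3−1)(3−6)(3−7)(3−2) = 2·(−3)·(−4)·1 = 24 ≡ 11, so v_5 = 11^{−1} = 6 (mod 13).
  v = [5, 8, 9, 11, 6].
Step 2: syndromes of r = [11, 4, 0, 12, 3] (all sums mod 13).
  S_0 = Σ v_i r_i = 5·11 + 8·4 + 9·0 + 11·12 + 6·3 = 237 ≡ 3.
  S_1 = Σ v_i α_i r_i = 5·1·11 + 8·6·4 + 9·7·0 + 11·2·12 + 6·3·3 = 565 ≡ 6.
  α_i^2 mod 13 = [1, 10, 10, 4, 9].
  S_2 = Σ v_i α_i^2 r_i = 5·1·11 + 8·10·4 + 9·10·0 + 11·4·12 + 6·9·3 = 1065 ≡ 12.
  S = (3, 6, 12) ≠ 0, so r is not a codeword (an error is present).
Step 3: locate the error. For a single error e at position i, S_ℓ = v_i·e·α_i^ℓ, so α_err = S_1/S_0.
  S_0^{−1} = 3^{−1} = 9 (mod 13), so α_err = 6·9 = 54 ≡ 2 = α_4. Error position i = 4.
  Consistency check: S_2/S_1 = 12·11 = 132 ≡ 2 = α_err ✓ (single-error assumption holds).
Step 4: error magnitude e = S_0/v_4 = S_0·∏_{j≠4}(α_4 − α_j) = 3·6 = 18 ≡ 5 (mod 13).
Step 5: correct position 4: c_4 = r_4 − e = 12 − 5 ≡ 7 (mod 13). Hence c = [11, 4, 0, 7, 3].
  Check: interpolating c through the α_i gives m(x) = 2 + 9·x (degree < 2) with m(α_i) = c_i for every i, so c is indeed a codeword.


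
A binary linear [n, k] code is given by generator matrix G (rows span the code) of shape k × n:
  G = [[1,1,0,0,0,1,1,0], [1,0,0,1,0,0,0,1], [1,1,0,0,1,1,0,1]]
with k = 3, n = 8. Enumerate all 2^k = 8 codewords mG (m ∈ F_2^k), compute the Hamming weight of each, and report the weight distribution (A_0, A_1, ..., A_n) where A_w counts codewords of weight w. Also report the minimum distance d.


Weight distribution: A_0 = 1, A_3 = 2, A_4 = 3, A_5 = 2. Minimum distance d = 3.

Enumerate all 2^3 = 8 messages m ∈ F_2^3.
For each, compute codeword c = mG in F_2^8, then tally its weight.
  m = 000 → c = 00000000, weight = 0.
  m = 100 → c = 11000110, weight = 4.
  m = 010 → c = 10010001, weight = 3.
  m = 110 → c = 01010111, weight = 5.
  m = 001 → c = 11001101, weight = 5.
  m = 101 → c = 00001011, weight = 3.
  m = 011 → c = 01011100, weight = 4.
  m = 111 → c = 10011010, weight = 4.
Tally weights:
  weight 0: 1 codewords.
  weight 3: 2 codewords.
  weight 4: 3 codewords.
  weight 5: 2 codewords.
Minimum distance d = smallest w > 0 with A_w > 0 = 3.
Sanity: Σ A_w = 8 = 2^3 = 8 ✓.


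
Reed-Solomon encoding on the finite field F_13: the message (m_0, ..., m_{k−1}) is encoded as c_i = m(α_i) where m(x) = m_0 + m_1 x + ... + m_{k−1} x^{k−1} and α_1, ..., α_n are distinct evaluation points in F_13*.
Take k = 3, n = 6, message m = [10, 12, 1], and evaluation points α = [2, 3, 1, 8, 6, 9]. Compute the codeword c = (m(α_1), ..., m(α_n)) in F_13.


c = [12, 3, 10, 1, 1, 4]

Message polynomial: m(x) = 10 + 12·x + 1·x^2 (mod 13).
For each evaluation point α_i, compute m(α_i) mod 13:
  α_1 = 2: Horner steps 1 → 1 → 12, so m(2) = 12.
  α_2 = 3: Horner steps 1 → 2 → 3, so m(3) = 3.
  α_3 = 1: Horner steps 1 → 0 → 10, so m(1) = 10.
  α_4 = 8: Horner steps 1 → 7 → 1, so m(8) = 1.
  α_5 = 6: Horner steps 1 → 5 → 1, so m(6) = 1.
  α_6 = 9: Horner steps 1 → 8 → 4, so m(9) = 4.
Codeword c = [12, 3, 10, 1, 1, 4] ∈ F_13^6.


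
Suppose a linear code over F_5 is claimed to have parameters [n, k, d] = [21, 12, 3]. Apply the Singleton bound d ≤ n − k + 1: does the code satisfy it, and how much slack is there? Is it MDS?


Singleton RHS = n − k + 1 = 10, slack = 7, bound satisfied, not MDS.

Singleton bound: d ≤ n − k + 1.
Here n = 21, k = 12, so n − k + 1 = 10.
Given d = 3, check d ≤ 10: YES.
Slack = (n − k + 1) − d = 7.
The code is NOT MDS (slack = 7 > 0).
Description: the claimed parameters are [21, 12, 3]_5; such a code would be non-MDS.


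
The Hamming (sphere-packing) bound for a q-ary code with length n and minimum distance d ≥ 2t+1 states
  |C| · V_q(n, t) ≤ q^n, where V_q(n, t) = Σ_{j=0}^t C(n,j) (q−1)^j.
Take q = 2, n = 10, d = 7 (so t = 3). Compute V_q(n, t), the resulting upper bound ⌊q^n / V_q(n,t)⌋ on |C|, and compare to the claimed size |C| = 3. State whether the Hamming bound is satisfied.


V_q(n, t) = 176, q^n = 1024, Hamming bound = 5, |C| = 3 ≤ bound (satisfied).

Step 1: Compute V_q(n, t) = Σ_{j=0}^3 C(n, j) (q−1)^j.
  j = 0: C(10,0)·(1)^0 = 1·1 = 1.
  j = 1: C(10,1)·(1)^1 = 10·1 = 10.
  j = 2: C(10,2)·(1)^2 = 45·1 = 45.
  j = 3: C(10,3)·(1)^3 = 120·1 = 120.
  V_q(n, t) = 1 + 10 + 45 + 120 = 176.
Step 2: q^n = 2^10 = 1024.
Step 3: Hamming bound ⌊q^n / V_q(n,t)⌋ = ⌊1024/176⌋ = 5.
Step 4: Compare |C| = 3 to 5: satisfied.
The claimed |C| lies below the Hamming bound.


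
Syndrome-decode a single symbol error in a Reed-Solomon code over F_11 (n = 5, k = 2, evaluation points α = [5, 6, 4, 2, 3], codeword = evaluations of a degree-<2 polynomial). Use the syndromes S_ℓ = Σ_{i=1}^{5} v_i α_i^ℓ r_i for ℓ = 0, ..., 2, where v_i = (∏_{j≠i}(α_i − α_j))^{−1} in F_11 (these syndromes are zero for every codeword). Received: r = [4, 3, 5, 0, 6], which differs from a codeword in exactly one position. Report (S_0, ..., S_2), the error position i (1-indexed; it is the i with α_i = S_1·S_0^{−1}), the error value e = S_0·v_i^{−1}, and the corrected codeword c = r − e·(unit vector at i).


S = (2, 4, 8), error at position 4, error magnitude e = 4, c = [4, 3, 5, 7, 6].

Step 1: column multipliers v_i = (∏_{j≠i}(α_i − α_j))^{−1} mod 11.
  i = 1 (α = 5): (5−6)(5−4)(5−2)(5−3) = (−1)·1·3·2 = −6 ≡ 5, so v_1 = 5^{−1} = 9 (mod 11).
  i = 2 (α = 6): (6−5)(6−4)(6−2)(6−3) = 1·2·4·3 = 24 ≡ 2, so v_2 = 2^{−1} = 6 (mod 11).
  i = 3 (α = 4): (4−5)(4−6)(4−2)(4−3) = (−1)·(−2)·2·1 = 4 ≡ 4, so v_3 = 4^{−1} = 3 (mod 11).
  i = 4 (α = 2): (2−5)(2−6)(2−4)(2−3) = (−3)·(−4)·(−2)·(−1) = 24 ≡ 2, so v_4 = 2^{−1} = 6 (mod 11).
  i = 5 (α = 3): (3−5)(3−6)(3−4)(3−2) = (−2)·(−3)·(−1)·1 = −6 ≡ 5, so v_5 = 5^{−1} = 9 (mod 11).
  v = [9, 6, 3, 6, 9].
Step 2: syndromes of r = [4, 3, 5, 0, 6] (all sums mod 11).
  S_0 = Σ v_i r_i = 9·4 + 6·3 + 3·5 + 6·0 + 9·6 = 123 ≡ 2.
  S_1 = Σ v_i α_i r_i = 9·5·4 + 6·6·3 + 3·4·5 + 6·2·0 + 9·3·6 = 510 ≡ 4.
  α_i^2 mod 11 = [3, 3, 5, 4, 9].
  S_2 = Σ v_i α_i^2 r_i = 9·3·4 + 6·3·3 + 3·5·5 + 6·4·0 + 9·9·6 = 723 ≡ 8.
  S = (2, 4, 8) ≠ 0, so r is not a codeword (an error is present).
Step 3: locate the error. For a single error e at position i, S_ℓ = v_i·e·α_i^ℓ, so α_err = S_1/S_0.
  S_0^{−1} = 2^{−1} = 6 (mod 11), so α_err = 4·6 = 24 ≡ 2 = α_4. Error position i = 4.
  Consistency check: S_2/S_1 = 8·3 = 24 ≡ 2 = α_err ✓ (single-error assumption holds).
Step 4: error magnitude e = S_0/v_4 = S_0·∏_{j≠4}(α_4 − α_j) = 2·2 = 4 ≡ 4 (mod 11).
Step 5: correct position 4: c_4 = r_4 − e = 0 − 4 ≡ 7 (mod 11). Hence c = [4, 3, 5, 7, 6].
  Check: interpolating c through the α_i gives m(x) = 9 + 10·x (degree < 2) with m(α_i) = c_i for every i, so c is indeed a codeword.


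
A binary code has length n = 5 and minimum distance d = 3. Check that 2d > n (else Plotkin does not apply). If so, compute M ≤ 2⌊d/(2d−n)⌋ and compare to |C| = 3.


Plotkin bound M ≤ 6; given |C| = 3 ≤ bound (satisfied).

Check applicability: 2d = 6, n = 5.
2d − n = 1 > 0, so Plotkin applies.
Compute d/(2d−n) = 3/1 ≈ 3.0000.
⌊d/(2d−n)⌋ = 3.
Plotkin bound: M ≤ 2·3 = 6.
Given |C| = 3, check: satisfied.
This |C| is below the Plotkin bound.


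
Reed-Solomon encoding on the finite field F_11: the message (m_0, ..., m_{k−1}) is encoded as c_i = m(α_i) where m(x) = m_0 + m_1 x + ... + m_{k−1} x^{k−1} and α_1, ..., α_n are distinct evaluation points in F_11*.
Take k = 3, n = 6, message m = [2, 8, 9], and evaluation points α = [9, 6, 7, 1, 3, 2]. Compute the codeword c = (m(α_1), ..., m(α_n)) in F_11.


c = [0, 0, 4, 8, 8, 10]

Message polynomial: m(x) = 2 + 8·x + 9·x^2 (mod 11).
For each evaluation point α_i, compute m(α_i) mod 11:
  α_1 = 9: Horner steps 9 → 1 → 0, so m(9) = 0.
  α_2 = 6: Horner steps 9 → 7 → 0, so m(6) = 0.
  α_3 = 7: Horner steps 9 → 5 → 4, so m(7) = 4.
  α_4 = 1: Horner steps 9 → 6 → 8, so m(1) = 8.
  α_5 = 3: Horner steps 9 → 2 → 8, so m(3) = 8.
  α_6 = 2: Horner steps 9 → 4 → 10, so m(2) = 10.
Codeword c = [0, 0, 4, 8, 8, 10] ∈ F_11^6.


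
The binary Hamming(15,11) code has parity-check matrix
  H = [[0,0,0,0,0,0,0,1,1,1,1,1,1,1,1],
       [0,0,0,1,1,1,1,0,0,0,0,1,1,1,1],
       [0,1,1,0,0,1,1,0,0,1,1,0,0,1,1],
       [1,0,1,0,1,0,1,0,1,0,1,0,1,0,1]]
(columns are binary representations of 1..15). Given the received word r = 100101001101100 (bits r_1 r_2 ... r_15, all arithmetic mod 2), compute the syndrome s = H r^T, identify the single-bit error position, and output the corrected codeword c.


s = (0, 0, 0, 1)^T, error position = 1, corrected codeword c = 000101001101100

Compute s = H r^T mod 2 one row at a time:
  s_1 = 0 + 1 + 1 + 0 + 1 + 1 + 0 + 0 = 4 ≡ 0 (mod 2).
  s_2 = 1 + 0 + 1 + 0 + 1 + 1 + 0 + 0 = 4 ≡ 0 (mod 2).
  s_3 = 0 + 0 + 1 + 0 + 1 + 0 + 0 + 0 = 2 ≡ 0 (mod 2).
  s_4 = 1 + 0 + 0 + 0 + 1 + 0 + 1 + 0 = 3 ≡ 1 (mod 2).
s = (0, 0, 0, 1)^T — this equals column 1 of H (binary 0001), so error is at position 1.
Correct: flip bit 1 of r = 100101001101100 to get c = 000101001101100.


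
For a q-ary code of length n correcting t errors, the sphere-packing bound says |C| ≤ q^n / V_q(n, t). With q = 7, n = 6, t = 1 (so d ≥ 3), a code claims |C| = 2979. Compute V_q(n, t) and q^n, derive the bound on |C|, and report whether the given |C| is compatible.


V_q(n, t) = 37, q^n = 117649, Hamming bound = 3179, |C| = 2979 ≤ bound (satisfied).

Step 1: Compute V_q(n, t) = Σ_{j=0}^1 C(n, j) (q−1)^j.
  j = 0: C(6,0)·(6)^0 = 1·1 = 1.
  j = 1: C(6,1)·(6)^1 = 6·6 = 36.
  V_q(n, t) = 1 + 36 = 37.
Step 2: q^n = 7^6 = 117649.
Step 3: Hamming bound ⌊q^n / V_q(n,t)⌋ = ⌊117649/37⌋ = 3179.
Step 4: Compare |C| = 2979 to 3179: satisfied.
The claimed |C| lies below the Hamming bound.


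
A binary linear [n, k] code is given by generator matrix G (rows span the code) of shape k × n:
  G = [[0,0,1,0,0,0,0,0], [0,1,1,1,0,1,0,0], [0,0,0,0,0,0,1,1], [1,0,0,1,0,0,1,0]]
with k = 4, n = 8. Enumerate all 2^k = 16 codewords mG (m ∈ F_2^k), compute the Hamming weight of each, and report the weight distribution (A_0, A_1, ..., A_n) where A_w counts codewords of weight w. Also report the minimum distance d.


Weight distribution: A_0 = 1, A_1 = 1, A_2 = 1, A_3 = 4, A_4 = 5, A_5 = 3, A_6 = 1. Minimum distance d = 1.

Enumerate all 2^4 = 16 messages m ∈ F_2^4.
For each, compute codeword c = mG in F_2^8, then tally its weight.
  m = 0000 → c = 00000000, weight = 0.
  m = 1000 → c = 00100000, weight = 1.
  m = 0100 → c = 01110100, weight = 4.
  m = 1100 → c = 01010100, weight = 3.
  m = 0010 → c = 00000011, weight = 2.
  m = 1010 → c = 00100011, weight = 3.
  m = 0110 → c = 01110111, weight = 6.
  m = 1110 → c = 01010111, weight = 5.
  m = 0001 → c = 10010010, weight = 3.
  m = 1001 → c = 10110010, weight = 4.
  m = 0101 → c = 11100110, weight = 5.
  m = 1101 → c = 11000110, weight = 4.
  m = 0011 → c = 10010001, weight = 3.
  m = 1011 → c = 10110001, weight = 4.
  m = 0111 → c = 11100101, weight = 5.
  m = 1111 → c = 11000101, weight = 4.
Tally weights:
  weight 0: 1 codewords.
  weight 1: 1 codewords.
  weight 2: 1 codewords.
  weight 3: 4 codewords.
  weight 4: 5 codewords.
  weight 5: 3 codewords.
  weight 6: 1 codewords.
Minimum distance d = smallest w > 0 with A_w > 0 = 1.
Sanity: Σ A_w = 16 = 2^4 = 16 ✓.


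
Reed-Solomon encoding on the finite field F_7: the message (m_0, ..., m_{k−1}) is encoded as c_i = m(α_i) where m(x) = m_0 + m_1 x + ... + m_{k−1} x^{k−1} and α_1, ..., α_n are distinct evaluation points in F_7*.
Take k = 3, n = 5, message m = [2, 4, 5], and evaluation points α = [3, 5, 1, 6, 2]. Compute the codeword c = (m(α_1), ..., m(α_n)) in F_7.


c = [3, 0, 4, 3, 2]

Message polynomial: m(x) = 2 + 4·x + 5·x^2 (mod 7).
For each evaluation point α_i, compute m(α_i) mod 7:
  α_1 = 3: Horner steps 5 → 5 → 3, so m(3) = 3.
  α_2 = 5: Horner steps 5 → 1 → 0, so m(5) = 0.
  α_3 = 1: Horner steps 5 → 2 → 4, so m(1) = 4.
  α_4 = 6: Horner steps 5 → 6 → 3, so m(6) = 3.
  α_5 = 2: Horner steps 5 → 0 → 2, so m(2) = 2.
Codeword c = [3, 0, 4, 3, 2] ∈ F_7^5.


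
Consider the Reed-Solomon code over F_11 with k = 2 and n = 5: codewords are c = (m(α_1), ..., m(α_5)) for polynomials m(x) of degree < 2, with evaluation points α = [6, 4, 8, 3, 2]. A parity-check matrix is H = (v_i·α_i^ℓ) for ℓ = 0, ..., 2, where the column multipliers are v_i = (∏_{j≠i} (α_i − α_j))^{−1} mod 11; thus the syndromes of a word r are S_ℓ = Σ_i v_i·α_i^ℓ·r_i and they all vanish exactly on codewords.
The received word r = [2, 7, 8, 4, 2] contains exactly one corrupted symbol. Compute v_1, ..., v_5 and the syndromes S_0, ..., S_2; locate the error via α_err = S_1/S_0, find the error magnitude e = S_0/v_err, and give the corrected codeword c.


S = (3, 6, 1), error at position 5, error magnitude e = 1, c = [2, 7, 8, 4, 1].

Step 1: column multipliers v_i = (∏_{j≠i}(α_i − α_j))^{−1} mod 11.
  i = 1 (α = 6): (6−4)(6−8)(6−3)(6−2) = 2·(−2)·3·4 = −48 ≡ 7, so v_1 = 7^{−1} = 8 (mod 11).
  i = 2 (α = 4): (4−6)(4−8)(4−3)(4−2) = (−2)·(−4)·1·2 = 16 ≡ 5, so v_2 = 5^{−1} = 9 (mod 11).
  i = 3 (α = 8): (8−6)(8−4)(8−3)(8−2) = 2·4·5·6 = 240 ≡ 9, so v_3 = 9^{−1} = 5 (mod 11).
  i = 4 (α = 3): (3−6)(3−4)(3−8)(3−2) = (−3)·(−1)·(−5)·1 = −15 ≡ 7, so v_4 = 7^{−1} = 8 (mod 11).
  i = 5 (α = 2): (2−6)(2−4)(2−8)(2−3) = (−4)·(−2)·(−6)·(−1) = 48 ≡ 4, so v_5 = 4^{−1} = 3 (mod 11).
  v = [8, 9, 5, 8, 3].
Step 2: syndromes of r = [2, 7, 8, 4, 2] (all sums mod 11).
  S_0 = Σ v_i r_i = 8·2 + 9·7 + 5·8 + 8·4 + 3·2 = 157 ≡ 3.
  S_1 = Σ v_i α_i r_i = 8·6·2 + 9·4·7 + 5·8·8 + 8·3·4 + 3·2·2 = 776 ≡ 6.
  α_i^2 mod 11 = [3, 5, 9, 9, 4].
  S_2 = Σ v_i α_i^2 r_i = 8·3·2 + 9·5·7 + 5·9·8 + 8·9·4 + 3·4·2 = 1035 ≡ 1.
  S = (3, 6, 1) ≠ 0, so r is not a codeword (an error is present).
Step 3: locate the error. For a single error e at position i, S_ℓ = v_i·e·α_i^ℓ, so α_err = S_1/S_0.
  S_0^{−1} = 3^{−1} = 4 (mod 11), so α_err = 6·4 = 24 ≡ 2 = α_5. Error position i = 5.
  Consistency check: S_2/S_1 = 1·2 = 2 ≡ 2 = α_err ✓ (single-error assumption holds).
Step 4: error magnitude e = S_0/v_5 = S_0·∏_{j≠5}(α_5 − α_j) = 3·4 = 12 ≡ 1 (mod 11).
Step 5: correct position 5: c_5 = r_5 − e = 2 − 1 ≡ 1 (mod 11). Hence c = [2, 7, 8, 4, 1].
  Check: interpolating c through the α_i gives m(x) = 6 + 3·x (degree < 2) with m(α_i) = c_i for every i, so c is indeed a codeword.


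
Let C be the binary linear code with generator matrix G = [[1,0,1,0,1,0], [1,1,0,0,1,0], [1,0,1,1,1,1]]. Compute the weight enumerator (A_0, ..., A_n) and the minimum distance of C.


Weight distribution: A_0 = 1, A_2 = 2, A_3 = 2, A_4 = 1, A_5 = 2. Minimum distance d = 2.

Enumerate all 2^3 = 8 messages m ∈ F_2^3.
For each, compute codeword c = mG in F_2^6, then tally its weight.
  m = 000 → c = 000000, weight = 0.
  m = 100 → c = 101010, weight = 3.
  m = 010 → c = 110010, weight = 3.
  m = 110 → c = 011000, weight = 2.
  m = 001 → c = 101111, weight = 5.
  m = 101 → c = 000101, weight = 2.
  m = 011 → c = 011101, weight = 4.
  m = 111 → c = 110111, weight = 5.
Tally weights:
  weight 0: 1 codewords.
  weight 2: 2 codewords.
  weight 3: 2 codewords.
  weight 4: 1 codewords.
  weight 5: 2 codewords.
Minimum distance d = smallest w > 0 with A_w > 0 = 2.
Sanity: Σ A_w = 8 = 2^3 = 8 ✓.


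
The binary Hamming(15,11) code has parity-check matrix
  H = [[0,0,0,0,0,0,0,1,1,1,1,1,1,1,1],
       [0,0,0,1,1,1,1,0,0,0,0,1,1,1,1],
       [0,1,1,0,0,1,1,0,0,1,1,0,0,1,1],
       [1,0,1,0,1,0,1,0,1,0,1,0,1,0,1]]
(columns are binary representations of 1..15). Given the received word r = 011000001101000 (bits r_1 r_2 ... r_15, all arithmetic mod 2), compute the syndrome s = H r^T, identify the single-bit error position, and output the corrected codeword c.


s = (1, 1, 1, 0)^T, error position = 14, corrected codeword c = 011000001101010

Compute s = H r^T mod 2 one row at a time:
  s_1 = 0 + 1 + 1 + 0 + 1 + 0 + 0 + 0 = 3 ≡ 1 (mod 2).
  s_2 = 0 + 0 + 0 + 0 + 1 + 0 + 0 + 0 = 1 ≡ 1 (mod 2).
  s_3 = 1 + 1 + 0 + 0 + 1 + 0 + 0 + 0 = 3 ≡ 1 (mod 2).
  s_4 = 0 + 1 + 0 + 0 + 1 + 0 + 0 + 0 = 2 ≡ 0 (mod 2).
s = (1, 1, 1, 0)^T — this equals column 14 of H (binary 1110), so error is at position 14.
Correct: flip bit 14 of r = 011000001101000 to get c = 011000001101010.


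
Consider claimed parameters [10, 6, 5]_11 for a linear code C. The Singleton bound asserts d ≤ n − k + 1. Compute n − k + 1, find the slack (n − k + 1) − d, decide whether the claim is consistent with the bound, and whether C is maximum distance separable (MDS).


Singleton RHS = n − k + 1 = 5, slack = 0, bound satisfied, MDS.

Singleton bound: d ≤ n − k + 1.
Here n = 10, k = 6, so n − k + 1 = 5.
Given d = 5, check d ≤ 5: YES.
Slack = (n − k + 1) − d = 0.
The code is MDS (slack = 0).
Description: the claimed parameters are [10, 6, 5]_11; such a code would be MDS (meets Singleton bound).


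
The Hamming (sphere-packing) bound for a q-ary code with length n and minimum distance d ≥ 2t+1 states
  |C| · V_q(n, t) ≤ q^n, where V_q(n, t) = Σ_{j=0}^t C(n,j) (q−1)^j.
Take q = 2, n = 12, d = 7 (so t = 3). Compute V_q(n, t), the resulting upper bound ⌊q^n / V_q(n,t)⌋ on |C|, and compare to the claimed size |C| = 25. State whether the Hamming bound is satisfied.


V_q(n, t) = 299, q^n = 4096, Hamming bound = 13, |C| = 25 > bound (violated).

Step 1: Compute V_q(n, t) = Σ_{j=0}^3 C(n, j) (q−1)^j.
  j = 0: C(12,0)·(1)^0 = 1·1 = 1.
  j = 1: C(12,1)·(1)^1 = 12·1 = 12.
  j = 2: C(12,2)·(1)^2 = 66·1 = 66.
  j = 3: C(12,3)·(1)^3 = 220·1 = 220.
  V_q(n, t) = 1 + 12 + 66 + 220 = 299.
Step 2: q^n = 2^12 = 4096.
Step 3: Hamming bound ⌊q^n / V_q(n,t)⌋ = ⌊4096/299⌋ = 13.
Step 4: Compare |C| = 25 to 13: violated.
The claimed |C| lies above the Hamming bound, so no 2-ary code of length 12 with d ≥ 7 can have 25 codewords.


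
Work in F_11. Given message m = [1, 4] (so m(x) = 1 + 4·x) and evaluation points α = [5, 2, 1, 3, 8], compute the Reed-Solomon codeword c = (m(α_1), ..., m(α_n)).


c = [10, 9, 5, 2, 0]

Message polynomial: m(x) = 1 + 4·x (mod 11).
For each evaluation point α_i, compute m(α_i) mod 11:
  α_1 = 5: Horner steps 4 → 10, so m(5) = 10.
  α_2 = 2: Horner steps 4 → 9, so m(2) = 9.
  α_3 = 1: Horner steps 4 → 5, so m(1) = 5.
  α_4 = 3: Horner steps 4 → 2, so m(3) = 2.
  α_5 = 8: Horner steps 4 → 0, so m(8) = 0.
Codeword c = [10, 9, 5, 2, 0] ∈ F_11^5.


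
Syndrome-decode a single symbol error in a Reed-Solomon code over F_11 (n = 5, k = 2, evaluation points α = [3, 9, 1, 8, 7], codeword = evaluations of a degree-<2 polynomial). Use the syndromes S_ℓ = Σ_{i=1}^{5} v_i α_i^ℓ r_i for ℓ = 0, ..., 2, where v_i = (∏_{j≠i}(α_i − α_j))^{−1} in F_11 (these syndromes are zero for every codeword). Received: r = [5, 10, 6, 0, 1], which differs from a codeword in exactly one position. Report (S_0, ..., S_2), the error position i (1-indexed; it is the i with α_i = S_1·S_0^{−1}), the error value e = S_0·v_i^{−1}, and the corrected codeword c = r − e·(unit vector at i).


S = (10, 10, 10), error at position 3, error magnitude e = 10, c = [5, 10, 7, 0, 1].

Step 1: column multipliers v_i = (∏_{j≠i}(α_i − α_j))^{−1} mod 11.
  i = 1 (α = 3): (3−9)(3−1)(3−8)(3−7) = (−6)·2·(−5)·(−4) = −240 ≡ 2, so v_1 = 2^{−1} = 6 (mod 11).
  i = 2 (α = 9): (9−3)(9−1)(9−8)(9−7) = 6·8·1·2 = 96 ≡ 8, so v_2 = 8^{−1} = 7 (mod 11).
  i = 3 (α = 1): (1−3)(1−9)(1−8)(1−7) = (−2)·(−8)·(−7)·(−6) = 672 ≡ 1, so v_3 = 1^{−1} = 1 (mod 11).
  i = 4 (α = 8): (8−3)(8−9)(8−1)(8−7) = 5·(−1)·7·1 = −35 ≡ 9, so v_4 = 9^{−1} = 5 (mod 11).
  i = 5 (α = 7): (7−3)(7−9)(7−1)(7−8) = 4·(−2)·6·(−1) = 48 ≡ 4, so v_5 = 4^{−1} = 3 (mod 11).
  v = [6, 7, 1, 5, 3].
Step 2: syndromes of r = [5, 10, 6, 0, 1] (all sums mod 11).
  S_0 = Σ v_i r_i = 6·5 + 7·10 + 1·6 + 5·0 + 3·1 = 109 ≡ 10.
  S_1 = Σ v_i α_i r_i = 6·3·5 + 7·9·10 + 1·1·6 + 5·8·0 + 3·7·1 = 747 ≡ 10.
  α_i^2 mod 11 = [9, 4, 1, 9, 5].
  S_2 = Σ v_i α_i^2 r_i = 6·9·5 + 7·4·10 + 1·1·6 + 5·9·0 + 3·5·1 = 571 ≡ 10.
  S = (10, 10, 10) ≠ 0, so r is not a codeword (an error is present).
Step 3: locate the error. For a single error e at position i, S_ℓ = v_i·e·α_i^ℓ, so α_err = S_1/S_0.
  S_0^{−1} = 10^{−1} = 10 (mod 11), so α_err = 10·10 = 100 ≡ 1 = α_3. Error position i = 3.
  Consistency check: S_2/S_1 = 10·10 = 100 ≡ 1 = α_err ✓ (single-error assumption holds).
Step 4: error magnitude e = S_0/v_3 = S_0·∏_{j≠3}(α_3 − α_j) = 10·1 = 10 ≡ 10 (mod 11).
Step 5: correct position 3: c_3 = r_3 − e = 6 − 10 ≡ 7 (mod 11). Hence c = [5, 10, 7, 0, 1].
  Check: interpolating c through the α_i gives m(x) = 8 + 10·x (degree < 2) with m(α_i) = c_i for every i, so c is indeed a codeword.


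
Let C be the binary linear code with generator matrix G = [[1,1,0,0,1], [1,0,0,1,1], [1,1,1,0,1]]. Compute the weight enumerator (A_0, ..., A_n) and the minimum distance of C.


Weight distribution: A_0 = 1, A_1 = 1, A_2 = 1, A_3 = 3, A_4 = 2. Minimum distance d = 1.

Enumerate all 2^3 = 8 messages m ∈ F_2^3.
For each, compute codeword c = mG in F_2^5, then tally its weight.
  m = 000 → c = 00000, weight = 0.
  m = 100 → c = 11001, weight = 3.
  m = 010 → c = 10011, weight = 3.
  m = 110 → c = 01010, weight = 2.
  m = 001 → c = 11101, weight = 4.
  m = 101 → c = 00100, weight = 1.
  m = 011 → c = 01110, weight = 3.
  m = 111 → c = 10111, weight = 4.
Tally weights:
  weight 0: 1 codewords.
  weight 1: 1 codewords.
  weight 2: 1 codewords.
  weight 3: 3 codewords.
  weight 4: 2 codewords.
Minimum distance d = smallest w > 0 with A_w > 0 = 1.
Sanity: Σ A_w = 8 = 2^3 = 8 ✓.


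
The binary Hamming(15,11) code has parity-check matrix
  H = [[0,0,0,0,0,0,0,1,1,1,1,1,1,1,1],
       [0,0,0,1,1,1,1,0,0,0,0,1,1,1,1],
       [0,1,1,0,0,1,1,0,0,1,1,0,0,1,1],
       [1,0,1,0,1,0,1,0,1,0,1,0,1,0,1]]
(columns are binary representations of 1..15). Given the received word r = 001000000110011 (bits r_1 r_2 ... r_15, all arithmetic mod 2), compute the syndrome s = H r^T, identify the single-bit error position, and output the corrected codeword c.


s = (0, 0, 1, 1)^T, error position = 3, corrected codeword c = 000000000110011

Compute s = H r^T mod 2 one row at a time:
  s_1 = 0 + 0 + 1 + 1 + 0 + 0 + 1 + 1 = 4 ≡ 0 (mod 2).
  s_2 = 0 + 0 + 0 + 0 + 0 + 0 + 1 + 1 = 2 ≡ 0 (mod 2).
  s_3 = 0 + 1 + 0 + 0 + 1 + 1 + 1 + 1 = 5 ≡ 1 (mod 2).
  s_4 = 0 + 1 + 0 + 0 + 0 + 1 + 0 + 1 = 3 ≡ 1 (mod 2).
s = (0, 0, 1, 1)^T — this equals column 3 of H (binary 0011), so error is at position 3.
Correct: flip bit 3 of r = 001000000110011 to get c = 000000000110011.


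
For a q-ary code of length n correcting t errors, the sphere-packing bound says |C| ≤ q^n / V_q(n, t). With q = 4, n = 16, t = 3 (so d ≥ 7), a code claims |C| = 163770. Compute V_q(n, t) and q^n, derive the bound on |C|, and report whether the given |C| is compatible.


V_q(n, t) = 16249, q^n = 4294967296, Hamming bound = 264321, |C| = 163770 ≤ bound (satisfied).

Step 1: Compute V_q(n, t) = Σ_{j=0}^3 C(n, j) (q−1)^j.
  j = 0: C(16,0)·(3)^0 = 1·1 = 1.
  j = 1: C(16,1)·(3)^1 = 16·3 = 48.
  j = 2: C(16,2)·(3)^2 = 120·9 = 1080.
  j = 3: C(16,3)·(3)^3 = 560·27 = 15120.
  V_q(n, t) = 1 + 48 + 1080 + 15120 = 16249.
Step 2: q^n = 4^16 = 4294967296.
Step 3: Hamming bound ⌊q^n / V_q(n,t)⌋ = ⌊4294967296/16249⌋ = 264321.
Step 4: Compare |C| = 163770 to 264321: satisfied.
The claimed |C| lies below the Hamming bound.
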